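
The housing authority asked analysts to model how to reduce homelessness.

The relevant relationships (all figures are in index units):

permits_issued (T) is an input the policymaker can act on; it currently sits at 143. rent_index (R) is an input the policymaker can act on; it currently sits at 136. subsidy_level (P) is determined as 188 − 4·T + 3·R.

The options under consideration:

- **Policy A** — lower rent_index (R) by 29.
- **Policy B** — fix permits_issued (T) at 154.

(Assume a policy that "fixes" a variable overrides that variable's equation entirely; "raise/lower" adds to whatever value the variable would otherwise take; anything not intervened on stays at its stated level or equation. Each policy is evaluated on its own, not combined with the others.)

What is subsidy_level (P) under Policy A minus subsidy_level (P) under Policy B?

Policy A (R − 29):
  T = 143
  R = 136 − 29 = 107
  P = 188 − 4·143 + 3·107 = -63
Policy B (T := 154):
  T = 154
  R = 136
  P = 188 − 4·154 + 3·136 = -20
P: -63 − (-20) = -43

-43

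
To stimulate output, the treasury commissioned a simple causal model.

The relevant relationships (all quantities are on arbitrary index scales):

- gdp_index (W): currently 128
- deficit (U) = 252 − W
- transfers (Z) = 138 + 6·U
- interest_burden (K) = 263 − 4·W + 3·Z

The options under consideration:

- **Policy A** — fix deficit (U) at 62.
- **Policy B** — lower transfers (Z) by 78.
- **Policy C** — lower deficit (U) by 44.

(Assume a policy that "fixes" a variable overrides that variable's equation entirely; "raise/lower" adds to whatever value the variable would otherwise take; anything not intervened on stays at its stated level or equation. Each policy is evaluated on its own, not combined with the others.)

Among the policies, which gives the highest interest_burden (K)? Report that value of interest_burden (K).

2163

Policy A (U := 62):
  W = 128
  U = 62
  Z = 138 + 6·62 = 510
  K = 263 − 4·128 + 3·510 = 1281
Policy B (Z − 78):
  W = 128
  U = 252 − 128 = 124
  Z = 138 + 6·124 (−78 from intervention) = 804
  K = 263 − 4·128 + 3·804 = 2163
Policy C (U − 44):
  W = 128
  U = 252 − 128 (−44 from intervention) = 80
  Z = 138 + 6·80 = 618
  K = 263 − 4·128 + 3·618 = 1605
Comparing — Policy A: K=1281, Policy B: K=2163, Policy C: K=1605. Highest is 2163 (Policy B).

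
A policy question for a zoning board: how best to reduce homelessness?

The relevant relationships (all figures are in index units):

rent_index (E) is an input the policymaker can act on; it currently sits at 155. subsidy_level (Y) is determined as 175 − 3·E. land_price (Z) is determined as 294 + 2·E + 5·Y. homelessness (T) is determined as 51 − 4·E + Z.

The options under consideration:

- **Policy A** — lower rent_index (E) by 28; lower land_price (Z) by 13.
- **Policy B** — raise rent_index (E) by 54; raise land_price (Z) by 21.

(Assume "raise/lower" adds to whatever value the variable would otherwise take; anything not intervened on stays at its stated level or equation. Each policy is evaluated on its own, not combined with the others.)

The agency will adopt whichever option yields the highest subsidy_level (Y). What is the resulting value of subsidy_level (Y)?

-206

Policy A (E − 28, Z − 13):
  E = 155 − 28 = 127
  Y = 175 − 3·127 = -206
Policy B (E + 54, Z + 21):
  E = 155 + 54 = 209
  Y = 175 − 3·209 = -452
Comparing — Policy A: Y=-206, Policy B: Y=-452. Highest is -206 (Policy A).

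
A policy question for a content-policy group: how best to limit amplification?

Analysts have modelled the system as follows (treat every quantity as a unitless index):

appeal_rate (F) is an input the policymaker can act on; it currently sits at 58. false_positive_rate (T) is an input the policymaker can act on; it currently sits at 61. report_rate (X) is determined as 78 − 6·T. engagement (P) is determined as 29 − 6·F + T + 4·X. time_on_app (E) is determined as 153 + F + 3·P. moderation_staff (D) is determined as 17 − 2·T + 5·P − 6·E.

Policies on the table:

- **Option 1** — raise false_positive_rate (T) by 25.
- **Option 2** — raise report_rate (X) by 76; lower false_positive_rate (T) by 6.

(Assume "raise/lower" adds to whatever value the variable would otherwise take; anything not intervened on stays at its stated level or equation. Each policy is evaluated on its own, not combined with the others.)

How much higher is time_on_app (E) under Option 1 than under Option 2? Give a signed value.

-3051

Option 1 (T + 25):
  F = 58
  T = 61 + 25 = 86
  X = 78 − 6·86 = -438
  P = 29 − 6·58 + 86 + 4·(-438) = -1985
  E = 153 + 58 + 3·(-1985) = -5744
Option 2 (X + 76, T − 6):
  F = 58
  T = 61 − 6 = 55
  X = 78 − 6·55 (+76 from intervention) = -176
  P = 29 − 6·58 + 55 + 4·(-176) = -968
  E = 153 + 58 + 3·(-968) = -2693
E: -5744 − (-2693) = -3051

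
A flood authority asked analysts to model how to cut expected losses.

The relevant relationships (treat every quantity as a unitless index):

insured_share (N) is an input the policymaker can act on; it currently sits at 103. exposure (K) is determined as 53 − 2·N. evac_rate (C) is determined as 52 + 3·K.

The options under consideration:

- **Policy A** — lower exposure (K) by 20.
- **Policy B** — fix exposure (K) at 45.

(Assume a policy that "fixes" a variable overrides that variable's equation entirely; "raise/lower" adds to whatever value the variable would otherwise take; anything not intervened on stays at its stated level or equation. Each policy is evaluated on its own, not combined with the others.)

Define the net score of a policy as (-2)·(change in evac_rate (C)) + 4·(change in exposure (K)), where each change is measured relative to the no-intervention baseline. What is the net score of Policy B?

-396

Baseline:
  N = 103
  K = 53 − 2·103 = -153
  C = 52 + 3·(-153) = -407
Policy B (K := 45):
  N = 103
  K = 45
  C = 52 + 3·45 = 187
ΔC = 187 − (-407) = 594; ΔK = 45 − (-153) = 198
Score = (-2)·594 + 4·198 = -396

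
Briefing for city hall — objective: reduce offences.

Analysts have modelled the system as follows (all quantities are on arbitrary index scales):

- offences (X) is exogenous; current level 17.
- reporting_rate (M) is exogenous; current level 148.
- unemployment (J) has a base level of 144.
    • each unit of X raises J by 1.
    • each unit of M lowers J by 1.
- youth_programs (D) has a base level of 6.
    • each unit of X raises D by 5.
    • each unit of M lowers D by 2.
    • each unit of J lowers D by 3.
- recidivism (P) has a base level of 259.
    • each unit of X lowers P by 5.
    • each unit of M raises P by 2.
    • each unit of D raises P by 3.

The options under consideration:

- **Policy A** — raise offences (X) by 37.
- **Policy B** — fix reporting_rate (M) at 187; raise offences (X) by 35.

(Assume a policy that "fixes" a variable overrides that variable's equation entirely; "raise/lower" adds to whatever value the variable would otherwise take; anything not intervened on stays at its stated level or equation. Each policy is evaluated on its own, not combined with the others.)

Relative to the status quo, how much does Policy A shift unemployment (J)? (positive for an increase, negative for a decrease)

37

Baseline:
  X = 17
  M = 148
  J = 144 + 17 − 148 = 13
Policy A (X + 37):
  X = 17 + 37 = 54
  M = 148
  J = 144 + 54 − 148 = 50
Change in J: 50 − 13 = 37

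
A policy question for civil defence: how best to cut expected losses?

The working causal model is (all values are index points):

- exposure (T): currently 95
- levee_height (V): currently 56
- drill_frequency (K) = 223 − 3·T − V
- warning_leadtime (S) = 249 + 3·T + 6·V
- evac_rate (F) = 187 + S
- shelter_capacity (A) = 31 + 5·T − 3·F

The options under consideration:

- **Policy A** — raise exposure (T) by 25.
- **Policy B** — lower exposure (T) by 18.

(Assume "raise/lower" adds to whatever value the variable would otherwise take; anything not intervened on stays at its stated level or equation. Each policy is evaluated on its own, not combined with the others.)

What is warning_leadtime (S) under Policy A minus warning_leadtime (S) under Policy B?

129

Policy A (T + 25):
  T = 95 + 25 = 120
  V = 56
  S = 249 + 3·120 + 6·56 = 945
Policy B (T − 18):
  T = 95 − 18 = 77
  V = 56
  S = 249 + 3·77 + 6·56 = 816
S: 945 − 816 = 129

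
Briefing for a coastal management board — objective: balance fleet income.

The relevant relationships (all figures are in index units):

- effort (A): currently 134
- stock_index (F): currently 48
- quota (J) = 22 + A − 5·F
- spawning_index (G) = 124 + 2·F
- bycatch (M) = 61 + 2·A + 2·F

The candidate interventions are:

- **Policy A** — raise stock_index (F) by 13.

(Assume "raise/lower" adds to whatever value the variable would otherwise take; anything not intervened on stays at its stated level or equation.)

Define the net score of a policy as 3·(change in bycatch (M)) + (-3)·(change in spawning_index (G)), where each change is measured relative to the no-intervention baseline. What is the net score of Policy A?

Baseline:
  A = 134
  F = 48
  G = 124 + 2·48 = 220
  M = 61 + 2·134 + 2·48 = 425
Policy A (F + 13):
  A = 134
  F = 48 + 13 = 61
  G = 124 + 2·61 = 246
  M = 61 + 2·134 + 2·61 = 451
ΔM = 451 − 425 = 26; ΔG = 246 − 220 = 26
Score = 3·26 + (-3)·26 = 0

0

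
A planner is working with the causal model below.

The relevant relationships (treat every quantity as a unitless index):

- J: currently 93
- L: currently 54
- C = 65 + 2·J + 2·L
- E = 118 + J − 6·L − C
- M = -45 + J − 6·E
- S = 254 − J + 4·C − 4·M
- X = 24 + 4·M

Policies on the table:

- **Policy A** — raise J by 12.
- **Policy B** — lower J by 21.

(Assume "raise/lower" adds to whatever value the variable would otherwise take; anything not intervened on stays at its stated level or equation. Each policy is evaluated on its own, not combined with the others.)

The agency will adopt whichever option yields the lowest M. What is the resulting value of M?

2733

Policy A (J + 12):
  J = 93 + 12 = 105
  L = 54
  C = 65 + 2·105 + 2·54 = 383
  E = 118 + 105 − 6·54 − 383 = -484
  M = -45 + 105 − 6·(-484) = 2964
Policy B (J − 21):
  J = 93 − 21 = 72
  L = 54
  C = 65 + 2·72 + 2·54 = 317
  E = 118 + 72 − 6·54 − 317 = -451
  M = -45 + 72 − 6·(-451) = 2733
Comparing — Policy A: M=2964, Policy B: M=2733. Lowest is 2733 (Policy B).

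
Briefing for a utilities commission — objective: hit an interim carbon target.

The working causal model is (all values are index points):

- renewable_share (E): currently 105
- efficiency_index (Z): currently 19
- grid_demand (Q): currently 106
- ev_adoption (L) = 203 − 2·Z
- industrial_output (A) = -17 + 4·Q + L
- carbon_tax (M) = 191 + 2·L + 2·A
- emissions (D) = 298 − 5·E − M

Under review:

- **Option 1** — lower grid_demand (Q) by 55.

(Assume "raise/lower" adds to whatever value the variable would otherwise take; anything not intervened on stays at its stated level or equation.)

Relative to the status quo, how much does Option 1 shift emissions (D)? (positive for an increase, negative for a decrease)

Baseline:
  E = 105
  Z = 19
  Q = 106
  L = 203 − 2·19 = 165
  A = -17 + 4·106 + 165 = 572
  M = 191 + 2·165 + 2·572 = 1665
  D = 298 − 5·105 − 1665 = -1892
Option 1 (Q − 55):
  E = 105
  Z = 19
  Q = 106 − 55 = 51
  L = 203 − 2·19 = 165
  A = -17 + 4·51 + 165 = 352
  M = 191 + 2·165 + 2·352 = 1225
  D = 298 − 5·105 − 1225 = -1452
Change in D: -1452 − (-1892) = 440

440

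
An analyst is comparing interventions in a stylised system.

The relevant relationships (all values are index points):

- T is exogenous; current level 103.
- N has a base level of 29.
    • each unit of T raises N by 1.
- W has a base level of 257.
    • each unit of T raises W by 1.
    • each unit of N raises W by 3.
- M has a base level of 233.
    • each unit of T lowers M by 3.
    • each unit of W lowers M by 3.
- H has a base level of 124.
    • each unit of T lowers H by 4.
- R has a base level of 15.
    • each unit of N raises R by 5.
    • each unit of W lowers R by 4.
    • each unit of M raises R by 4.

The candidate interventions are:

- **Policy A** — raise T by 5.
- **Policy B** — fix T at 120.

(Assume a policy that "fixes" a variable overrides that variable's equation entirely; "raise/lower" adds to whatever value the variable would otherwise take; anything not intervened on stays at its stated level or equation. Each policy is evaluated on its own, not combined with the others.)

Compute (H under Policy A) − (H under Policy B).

Policy A (T + 5):
  T = 103 + 5 = 108
  H = 124 − 4·108 = -308
Policy B (T := 120):
  T = 120
  H = 124 − 4·120 = -356
H: -308 − (-356) = 48

48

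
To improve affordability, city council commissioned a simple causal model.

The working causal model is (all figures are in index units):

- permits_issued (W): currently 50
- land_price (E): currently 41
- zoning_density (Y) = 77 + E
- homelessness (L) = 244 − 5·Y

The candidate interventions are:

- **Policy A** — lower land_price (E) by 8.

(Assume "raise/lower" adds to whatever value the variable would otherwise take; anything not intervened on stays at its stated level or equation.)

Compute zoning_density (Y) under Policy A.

Policy A (E − 8):
  E = 41 − 8 = 33
  Y = 77 + 33 = 110

110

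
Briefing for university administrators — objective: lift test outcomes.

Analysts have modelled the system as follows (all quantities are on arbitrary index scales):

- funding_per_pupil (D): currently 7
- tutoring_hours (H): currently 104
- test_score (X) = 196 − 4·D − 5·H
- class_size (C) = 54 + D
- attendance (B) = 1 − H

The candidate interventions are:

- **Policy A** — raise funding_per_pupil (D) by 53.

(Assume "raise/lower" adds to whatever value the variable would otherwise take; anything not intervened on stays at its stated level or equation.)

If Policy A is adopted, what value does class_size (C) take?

114

Policy A (D + 53):
  D = 7 + 53 = 60
  C = 54 + 60 = 114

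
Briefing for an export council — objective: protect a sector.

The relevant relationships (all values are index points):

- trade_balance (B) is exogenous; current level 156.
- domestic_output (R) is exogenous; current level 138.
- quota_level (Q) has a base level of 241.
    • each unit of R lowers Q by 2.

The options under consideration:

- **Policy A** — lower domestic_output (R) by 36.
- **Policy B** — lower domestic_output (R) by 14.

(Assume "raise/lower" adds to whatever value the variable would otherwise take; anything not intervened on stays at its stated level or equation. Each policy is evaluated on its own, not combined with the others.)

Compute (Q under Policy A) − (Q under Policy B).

44

Policy A (R − 36):
  R = 138 − 36 = 102
  Q = 241 − 2·102 = 37
Policy B (R − 14):
  R = 138 − 14 = 124
  Q = 241 − 2·124 = -7
Q: 37 − (-7) = 44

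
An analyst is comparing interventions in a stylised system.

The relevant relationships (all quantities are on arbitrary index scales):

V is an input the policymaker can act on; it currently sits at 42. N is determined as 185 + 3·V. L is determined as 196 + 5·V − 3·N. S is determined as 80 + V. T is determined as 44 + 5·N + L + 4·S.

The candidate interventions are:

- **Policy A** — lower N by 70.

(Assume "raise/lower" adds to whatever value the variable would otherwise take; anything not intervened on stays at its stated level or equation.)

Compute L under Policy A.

-317

Policy A (N − 70):
  V = 42
  N = 185 + 3·42 (−70 from intervention) = 241
  L = 196 + 5·42 − 3·241 = -317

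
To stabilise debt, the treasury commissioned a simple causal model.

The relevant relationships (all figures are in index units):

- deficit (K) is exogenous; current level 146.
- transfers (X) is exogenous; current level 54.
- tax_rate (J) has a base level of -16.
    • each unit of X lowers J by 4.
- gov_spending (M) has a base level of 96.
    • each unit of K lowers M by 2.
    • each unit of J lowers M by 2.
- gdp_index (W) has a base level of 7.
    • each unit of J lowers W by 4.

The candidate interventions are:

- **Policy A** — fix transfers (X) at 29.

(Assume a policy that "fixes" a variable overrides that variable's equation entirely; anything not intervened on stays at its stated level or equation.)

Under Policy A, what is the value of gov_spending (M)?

68

Policy A (X := 29):
  K = 146
  X = 29
  J = -16 − 4·29 = -132
  M = 96 − 2·146 − 2·(-132) = 68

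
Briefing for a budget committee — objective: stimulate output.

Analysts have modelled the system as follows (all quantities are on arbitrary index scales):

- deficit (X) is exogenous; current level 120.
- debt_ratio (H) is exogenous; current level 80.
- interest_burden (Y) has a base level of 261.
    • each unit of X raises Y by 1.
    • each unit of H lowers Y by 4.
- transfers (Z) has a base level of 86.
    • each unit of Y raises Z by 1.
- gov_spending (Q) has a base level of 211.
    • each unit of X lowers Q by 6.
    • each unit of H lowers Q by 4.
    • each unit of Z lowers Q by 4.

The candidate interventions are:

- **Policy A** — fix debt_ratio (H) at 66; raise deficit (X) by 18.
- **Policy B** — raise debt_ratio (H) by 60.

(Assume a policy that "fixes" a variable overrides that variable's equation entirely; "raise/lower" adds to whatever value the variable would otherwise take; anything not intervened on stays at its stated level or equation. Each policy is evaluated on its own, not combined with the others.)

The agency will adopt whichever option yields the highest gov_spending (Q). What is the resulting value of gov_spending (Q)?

-697

Policy A (H := 66, X + 18):
  X = 120 + 18 = 138
  H = 66
  Y = 261 + 138 − 4·66 = 135
  Z = 86 + 135 = 221
  Q = 211 − 6·138 − 4·66 − 4·221 = -1765
Policy B (H + 60):
  X = 120
  H = 80 + 60 = 140
  Y = 261 + 120 − 4·140 = -179
  Z = 86 + (-179) = -93
  Q = 211 − 6·120 − 4·140 − 4·(-93) = -697
Comparing — Policy A: Q=-1765, Policy B: Q=-697. Highest is -697 (Policy B).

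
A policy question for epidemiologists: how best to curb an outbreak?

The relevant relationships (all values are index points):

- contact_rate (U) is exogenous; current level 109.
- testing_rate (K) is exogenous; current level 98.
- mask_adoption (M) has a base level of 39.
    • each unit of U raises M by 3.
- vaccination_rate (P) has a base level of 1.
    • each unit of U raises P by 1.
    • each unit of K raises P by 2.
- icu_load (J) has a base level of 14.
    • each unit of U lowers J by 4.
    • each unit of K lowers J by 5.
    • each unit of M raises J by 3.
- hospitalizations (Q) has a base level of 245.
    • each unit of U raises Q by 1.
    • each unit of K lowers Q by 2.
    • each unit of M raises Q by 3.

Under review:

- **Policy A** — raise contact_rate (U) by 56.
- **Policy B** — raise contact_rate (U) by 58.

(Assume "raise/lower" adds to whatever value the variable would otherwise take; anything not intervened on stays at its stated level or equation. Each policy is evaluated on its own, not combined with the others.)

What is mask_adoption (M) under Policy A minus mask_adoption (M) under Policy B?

Policy A (U + 56):
  U = 109 + 56 = 165
  M = 39 + 3·165 = 534
Policy B (U + 58):
  U = 109 + 58 = 167
  M = 39 + 3·167 = 540
M: 534 − 540 = -6

-6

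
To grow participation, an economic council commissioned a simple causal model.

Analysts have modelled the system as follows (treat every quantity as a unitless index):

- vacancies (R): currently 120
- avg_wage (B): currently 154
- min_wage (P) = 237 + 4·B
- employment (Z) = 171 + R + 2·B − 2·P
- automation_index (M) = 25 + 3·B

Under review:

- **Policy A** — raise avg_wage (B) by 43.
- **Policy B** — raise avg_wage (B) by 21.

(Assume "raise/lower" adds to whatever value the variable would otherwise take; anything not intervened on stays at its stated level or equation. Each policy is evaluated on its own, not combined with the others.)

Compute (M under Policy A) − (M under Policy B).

66

Policy A (B + 43):
  B = 154 + 43 = 197
  M = 25 + 3·197 = 616
Policy B (B + 21):
  B = 154 + 21 = 175
  M = 25 + 3·175 = 550
M: 616 − 550 = 66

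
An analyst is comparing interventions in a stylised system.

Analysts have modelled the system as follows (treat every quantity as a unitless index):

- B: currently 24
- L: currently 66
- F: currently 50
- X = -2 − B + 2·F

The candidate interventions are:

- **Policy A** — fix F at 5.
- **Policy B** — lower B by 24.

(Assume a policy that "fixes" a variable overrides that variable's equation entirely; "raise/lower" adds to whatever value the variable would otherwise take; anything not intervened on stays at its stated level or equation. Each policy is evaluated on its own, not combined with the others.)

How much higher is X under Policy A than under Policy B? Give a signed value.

Policy A (F := 5):
  B = 24
  F = 5
  X = -2 − 24 + 2·5 = -16
Policy B (B − 24):
  B = 24 − 24 = 0
  F = 50
  X = -2 − 0 + 2·50 = 98
X: -16 − 98 = -114

-114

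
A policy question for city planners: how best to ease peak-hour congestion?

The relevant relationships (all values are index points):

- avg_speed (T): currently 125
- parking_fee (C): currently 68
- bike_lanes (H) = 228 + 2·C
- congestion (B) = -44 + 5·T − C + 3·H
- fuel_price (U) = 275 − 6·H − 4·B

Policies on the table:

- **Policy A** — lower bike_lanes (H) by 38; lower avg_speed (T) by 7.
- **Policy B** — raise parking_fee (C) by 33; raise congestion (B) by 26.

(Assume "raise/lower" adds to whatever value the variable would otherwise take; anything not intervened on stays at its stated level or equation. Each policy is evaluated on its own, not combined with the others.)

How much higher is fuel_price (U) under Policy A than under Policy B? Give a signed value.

Policy A (H − 38, T − 7):
  T = 125 − 7 = 118
  C = 68
  H = 228 + 2·68 (−38 from intervention) = 326
  B = -44 + 5·118 − 68 + 3·326 = 1456
  U = 275 − 6·326 − 4·1456 = -7505
Policy B (C + 33, B + 26):
  T = 125
  C = 68 + 33 = 101
  H = 228 + 2·101 = 430
  B = -44 + 5·125 − 101 + 3·430 (+26 from intervention) = 1796
  U = 275 − 6·430 − 4·1796 = -9489
U: -7505 − (-9489) = 1984

1984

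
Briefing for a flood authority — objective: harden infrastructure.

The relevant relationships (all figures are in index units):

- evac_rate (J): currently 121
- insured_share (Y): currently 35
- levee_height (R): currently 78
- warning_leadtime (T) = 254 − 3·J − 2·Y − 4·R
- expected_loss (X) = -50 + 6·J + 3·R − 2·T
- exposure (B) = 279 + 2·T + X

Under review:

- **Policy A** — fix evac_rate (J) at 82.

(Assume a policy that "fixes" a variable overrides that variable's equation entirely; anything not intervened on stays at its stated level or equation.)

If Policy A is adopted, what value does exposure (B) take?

Policy A (J := 82):
  J = 82
  Y = 35
  R = 78
  T = 254 − 3·82 − 2·35 − 4·78 = -374
  X = -50 + 6·82 + 3·78 − 2·(-374) = 1424
  B = 279 + 2·(-374) + 1424 = 955

955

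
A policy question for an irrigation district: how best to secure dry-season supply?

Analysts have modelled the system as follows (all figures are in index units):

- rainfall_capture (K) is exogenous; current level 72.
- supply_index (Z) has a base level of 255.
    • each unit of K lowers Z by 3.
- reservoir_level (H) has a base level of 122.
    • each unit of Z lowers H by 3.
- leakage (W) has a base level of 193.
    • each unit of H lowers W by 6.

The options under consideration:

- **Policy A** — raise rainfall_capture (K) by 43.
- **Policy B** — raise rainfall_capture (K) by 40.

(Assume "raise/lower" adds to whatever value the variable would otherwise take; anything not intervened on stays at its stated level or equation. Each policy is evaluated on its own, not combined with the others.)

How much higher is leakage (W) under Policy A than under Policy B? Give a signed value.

Policy A (K + 43):
  K = 72 + 43 = 115
  Z = 255 − 3·115 = -90
  H = 122 − 3·(-90) = 392
  W = 193 − 6·392 = -2159
Policy B (K + 40):
  K = 72 + 40 = 112
  Z = 255 − 3·112 = -81
  H = 122 − 3·(-81) = 365
  W = 193 − 6·365 = -1997
W: -2159 − (-1997) = -162

-162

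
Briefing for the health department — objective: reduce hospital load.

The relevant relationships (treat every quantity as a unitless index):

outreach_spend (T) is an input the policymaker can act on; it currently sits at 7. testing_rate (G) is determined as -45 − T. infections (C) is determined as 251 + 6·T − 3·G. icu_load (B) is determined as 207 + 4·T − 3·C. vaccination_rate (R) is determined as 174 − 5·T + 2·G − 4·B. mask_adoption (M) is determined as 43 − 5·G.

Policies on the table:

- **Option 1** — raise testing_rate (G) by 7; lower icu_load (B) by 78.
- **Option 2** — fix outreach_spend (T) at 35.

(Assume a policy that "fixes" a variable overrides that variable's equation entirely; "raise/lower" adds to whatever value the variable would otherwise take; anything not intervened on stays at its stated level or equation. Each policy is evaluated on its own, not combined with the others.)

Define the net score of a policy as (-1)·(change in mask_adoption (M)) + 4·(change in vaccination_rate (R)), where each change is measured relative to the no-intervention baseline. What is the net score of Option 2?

9380

Baseline:
  T = 7
  G = -45 − 7 = -52
  C = 251 + 6·7 − 3·(-52) = 449
  B = 207 + 4·7 − 3·449 = -1112
  R = 174 − 5·7 + 2·(-52) − 4·(-1112) = 4483
  M = 43 − 5·(-52) = 303
Option 2 (T := 35):
  T = 35
  G = -45 − 35 = -80
  C = 251 + 6·35 − 3·(-80) = 701
  B = 207 + 4·35 − 3·701 = -1756
  R = 174 − 5·35 + 2·(-80) − 4·(-1756) = 6863
  M = 43 − 5·(-80) = 443
ΔM = 443 − 303 = 140; ΔR = 6863 − 4483 = 2380
Score = (-1)·140 + 4·2380 = 9380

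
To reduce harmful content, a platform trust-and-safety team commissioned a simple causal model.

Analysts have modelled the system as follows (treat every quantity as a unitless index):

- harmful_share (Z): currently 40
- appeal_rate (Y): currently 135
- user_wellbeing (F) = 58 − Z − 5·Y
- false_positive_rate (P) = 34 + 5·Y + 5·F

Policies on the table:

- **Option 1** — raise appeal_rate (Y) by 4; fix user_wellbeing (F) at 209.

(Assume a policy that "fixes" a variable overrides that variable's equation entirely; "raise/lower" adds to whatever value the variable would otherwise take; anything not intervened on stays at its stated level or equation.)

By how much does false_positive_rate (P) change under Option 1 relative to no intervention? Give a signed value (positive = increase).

4350

Baseline:
  Z = 40
  Y = 135
  F = 58 − 40 − 5·135 = -657
  P = 34 + 5·135 + 5·(-657) = -2576
Option 1 (Y + 4, F := 209):
  Z = 40
  Y = 135 + 4 = 139
  F = 209
  P = 34 + 5·139 + 5·209 = 1774
Change in P: 1774 − (-2576) = 4350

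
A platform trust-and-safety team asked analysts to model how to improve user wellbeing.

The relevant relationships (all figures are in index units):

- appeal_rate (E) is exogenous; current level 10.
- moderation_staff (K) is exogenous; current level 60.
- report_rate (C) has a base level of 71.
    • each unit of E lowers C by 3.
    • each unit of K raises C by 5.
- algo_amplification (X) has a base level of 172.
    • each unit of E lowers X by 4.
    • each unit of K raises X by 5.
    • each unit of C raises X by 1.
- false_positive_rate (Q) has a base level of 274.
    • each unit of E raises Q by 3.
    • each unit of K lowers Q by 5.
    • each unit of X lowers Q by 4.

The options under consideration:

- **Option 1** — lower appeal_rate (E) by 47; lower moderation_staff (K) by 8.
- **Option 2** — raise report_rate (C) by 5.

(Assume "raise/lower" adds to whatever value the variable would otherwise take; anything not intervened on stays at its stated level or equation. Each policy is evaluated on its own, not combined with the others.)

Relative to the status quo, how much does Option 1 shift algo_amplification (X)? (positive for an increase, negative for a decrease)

Baseline:
  E = 10
  K = 60
  C = 71 − 3·10 + 5·60 = 341
  X = 172 − 4·10 + 5·60 + 341 = 773
Option 1 (E − 47, K − 8):
  E = 10 − 47 = -37
  K = 60 − 8 = 52
  C = 71 − 3·(-37) + 5·52 = 442
  X = 172 − 4·(-37) + 5·52 + 442 = 1022
Change in X: 1022 − 773 = 249

249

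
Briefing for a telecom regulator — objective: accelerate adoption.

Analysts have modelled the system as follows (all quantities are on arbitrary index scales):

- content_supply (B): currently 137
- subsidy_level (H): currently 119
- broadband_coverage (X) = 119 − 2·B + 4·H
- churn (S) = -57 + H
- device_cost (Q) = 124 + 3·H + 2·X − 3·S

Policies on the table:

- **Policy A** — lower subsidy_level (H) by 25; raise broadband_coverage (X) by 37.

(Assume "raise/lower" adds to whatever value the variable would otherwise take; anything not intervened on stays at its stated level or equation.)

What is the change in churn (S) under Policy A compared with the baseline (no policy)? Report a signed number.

-25

Baseline:
  H = 119
  S = -57 + 119 = 62
Policy A (H − 25, X + 37):
  H = 119 − 25 = 94
  S = -57 + 94 = 37
Change in S: 37 − 62 = -25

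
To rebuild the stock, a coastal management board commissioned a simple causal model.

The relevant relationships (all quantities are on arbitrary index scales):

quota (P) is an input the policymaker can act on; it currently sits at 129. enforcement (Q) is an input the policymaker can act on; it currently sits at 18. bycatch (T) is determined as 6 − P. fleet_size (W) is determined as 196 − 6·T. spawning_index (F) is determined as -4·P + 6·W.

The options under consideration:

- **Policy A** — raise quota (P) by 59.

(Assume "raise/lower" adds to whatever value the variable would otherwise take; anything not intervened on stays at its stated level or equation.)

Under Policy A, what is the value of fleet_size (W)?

Policy A (P + 59):
  P = 129 + 59 = 188
  T = 6 − 188 = -182
  W = 196 − 6·(-182) = 1288

1288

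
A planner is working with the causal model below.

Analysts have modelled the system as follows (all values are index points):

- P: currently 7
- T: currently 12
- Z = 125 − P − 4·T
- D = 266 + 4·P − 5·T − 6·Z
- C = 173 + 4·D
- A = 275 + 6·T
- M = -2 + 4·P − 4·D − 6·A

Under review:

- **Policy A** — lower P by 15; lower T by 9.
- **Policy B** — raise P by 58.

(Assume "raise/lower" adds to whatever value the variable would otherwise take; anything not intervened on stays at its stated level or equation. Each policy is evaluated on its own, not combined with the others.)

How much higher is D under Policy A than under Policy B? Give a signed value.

-901

Policy A (P − 15, T − 9):
  P = 7 − 15 = -8
  T = 12 − 9 = 3
  Z = 125 − (-8) − 4·3 = 121
  D = 266 + 4·(-8) − 5·3 − 6·121 = -507
Policy B (P + 58):
  P = 7 + 58 = 65
  T = 12
  Z = 125 − 65 − 4·12 = 12
  D = 266 + 4·65 − 5·12 − 6·12 = 394
D: -507 − 394 = -901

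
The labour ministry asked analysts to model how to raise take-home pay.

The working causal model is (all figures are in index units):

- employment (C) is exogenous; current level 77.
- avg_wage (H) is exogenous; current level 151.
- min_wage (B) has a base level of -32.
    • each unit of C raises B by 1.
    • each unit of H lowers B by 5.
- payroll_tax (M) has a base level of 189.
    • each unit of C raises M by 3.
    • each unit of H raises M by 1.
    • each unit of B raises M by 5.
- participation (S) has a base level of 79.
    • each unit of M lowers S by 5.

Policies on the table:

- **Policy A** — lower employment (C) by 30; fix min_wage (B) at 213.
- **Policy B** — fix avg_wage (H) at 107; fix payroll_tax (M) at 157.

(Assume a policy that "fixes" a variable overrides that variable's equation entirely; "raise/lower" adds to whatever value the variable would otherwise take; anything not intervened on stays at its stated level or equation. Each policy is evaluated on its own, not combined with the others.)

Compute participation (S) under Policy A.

Policy A (C − 30, B := 213):
  C = 77 − 30 = 47
  H = 151
  B = 213
  M = 189 + 3·47 + 151 + 5·213 = 1546
  S = 79 − 5·1546 = -7651

-7651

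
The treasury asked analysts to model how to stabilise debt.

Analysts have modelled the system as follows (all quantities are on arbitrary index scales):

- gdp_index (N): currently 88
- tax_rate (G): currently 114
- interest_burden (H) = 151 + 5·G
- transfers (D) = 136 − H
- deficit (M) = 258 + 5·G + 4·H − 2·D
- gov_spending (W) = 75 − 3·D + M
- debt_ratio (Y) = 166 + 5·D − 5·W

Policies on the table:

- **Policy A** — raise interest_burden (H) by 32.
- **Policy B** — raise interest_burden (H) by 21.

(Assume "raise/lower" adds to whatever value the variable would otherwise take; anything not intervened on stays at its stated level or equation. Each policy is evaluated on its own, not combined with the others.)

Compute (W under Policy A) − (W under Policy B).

Policy A (H + 32):
  G = 114
  H = 151 + 5·114 (+32 from intervention) = 753
  D = 136 − 753 = -617
  M = 258 + 5·114 + 4·753 − 2·(-617) = 5074
  W = 75 − 3·(-617) + 5074 = 7000
Policy B (H + 21):
  G = 114
  H = 151 + 5·114 (+21 from intervention) = 742
  D = 136 − 742 = -606
  M = 258 + 5·114 + 4·742 − 2·(-606) = 5008
  W = 75 − 3·(-606) + 5008 = 6901
W: 7000 − 6901 = 99

99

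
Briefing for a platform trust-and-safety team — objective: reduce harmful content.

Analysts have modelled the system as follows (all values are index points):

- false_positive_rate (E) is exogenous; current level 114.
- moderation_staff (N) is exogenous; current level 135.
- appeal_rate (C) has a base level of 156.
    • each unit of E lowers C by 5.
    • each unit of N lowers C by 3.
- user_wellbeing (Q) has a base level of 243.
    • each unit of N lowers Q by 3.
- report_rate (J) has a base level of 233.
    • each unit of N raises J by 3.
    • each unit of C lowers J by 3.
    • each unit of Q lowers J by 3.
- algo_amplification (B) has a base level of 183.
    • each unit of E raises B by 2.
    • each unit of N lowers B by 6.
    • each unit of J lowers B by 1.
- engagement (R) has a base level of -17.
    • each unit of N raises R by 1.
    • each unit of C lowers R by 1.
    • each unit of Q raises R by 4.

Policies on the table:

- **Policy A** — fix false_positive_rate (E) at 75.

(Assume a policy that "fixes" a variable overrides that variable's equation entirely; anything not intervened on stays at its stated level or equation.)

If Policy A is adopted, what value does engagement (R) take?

Policy A (E := 75):
  E = 75
  N = 135
  C = 156 − 5·75 − 3·135 = -624
  Q = 243 − 3·135 = -162
  R = -17 + 135 − (-624) + 4·(-162) = 94

94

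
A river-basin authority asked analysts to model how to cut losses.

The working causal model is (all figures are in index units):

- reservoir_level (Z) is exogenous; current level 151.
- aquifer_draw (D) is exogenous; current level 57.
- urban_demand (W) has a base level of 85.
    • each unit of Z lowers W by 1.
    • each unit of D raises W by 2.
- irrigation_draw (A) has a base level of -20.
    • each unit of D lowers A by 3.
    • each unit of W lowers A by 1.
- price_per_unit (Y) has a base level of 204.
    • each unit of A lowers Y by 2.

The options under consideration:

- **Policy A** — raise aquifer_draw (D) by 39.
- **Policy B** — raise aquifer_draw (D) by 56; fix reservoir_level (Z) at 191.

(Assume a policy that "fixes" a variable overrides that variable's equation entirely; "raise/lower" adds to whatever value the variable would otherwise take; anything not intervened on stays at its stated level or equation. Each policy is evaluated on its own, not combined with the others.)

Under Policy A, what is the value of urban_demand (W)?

126

Policy A (D + 39):
  Z = 151
  D = 57 + 39 = 96
  W = 85 − 151 + 2·96 = 126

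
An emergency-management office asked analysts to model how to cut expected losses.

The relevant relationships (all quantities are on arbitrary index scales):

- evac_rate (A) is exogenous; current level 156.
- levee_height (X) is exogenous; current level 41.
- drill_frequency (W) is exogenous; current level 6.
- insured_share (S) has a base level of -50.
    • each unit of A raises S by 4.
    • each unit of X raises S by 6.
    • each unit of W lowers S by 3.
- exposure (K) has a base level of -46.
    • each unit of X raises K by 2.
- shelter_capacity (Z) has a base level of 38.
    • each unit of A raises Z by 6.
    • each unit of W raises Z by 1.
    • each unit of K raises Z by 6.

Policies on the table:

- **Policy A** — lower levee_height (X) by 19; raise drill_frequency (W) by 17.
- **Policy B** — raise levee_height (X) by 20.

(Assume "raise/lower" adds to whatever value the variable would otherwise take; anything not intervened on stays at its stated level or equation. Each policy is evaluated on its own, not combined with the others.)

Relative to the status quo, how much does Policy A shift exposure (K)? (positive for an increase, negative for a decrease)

-38

Baseline:
  X = 41
  K = -46 + 2·41 = 36
Policy A (X − 19, W + 17):
  X = 41 − 19 = 22
  K = -46 + 2·22 = -2
Change in K: -2 − 36 = -38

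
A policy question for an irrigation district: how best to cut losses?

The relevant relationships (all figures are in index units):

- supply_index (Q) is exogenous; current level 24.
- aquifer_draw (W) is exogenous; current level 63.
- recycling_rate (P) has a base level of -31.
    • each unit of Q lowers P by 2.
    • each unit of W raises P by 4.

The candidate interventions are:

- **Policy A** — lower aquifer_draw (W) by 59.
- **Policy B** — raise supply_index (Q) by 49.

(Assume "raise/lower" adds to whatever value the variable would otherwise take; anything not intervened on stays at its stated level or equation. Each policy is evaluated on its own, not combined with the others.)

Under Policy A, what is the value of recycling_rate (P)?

-63

Policy A (W − 59):
  Q = 24
  W = 63 − 59 = 4
  P = -31 − 2·24 + 4·4 = -63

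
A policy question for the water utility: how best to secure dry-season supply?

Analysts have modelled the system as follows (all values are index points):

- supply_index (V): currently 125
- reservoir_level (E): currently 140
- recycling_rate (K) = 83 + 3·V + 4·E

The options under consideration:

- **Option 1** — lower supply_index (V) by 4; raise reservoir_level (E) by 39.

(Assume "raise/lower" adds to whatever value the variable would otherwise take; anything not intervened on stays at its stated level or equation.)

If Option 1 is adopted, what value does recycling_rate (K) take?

Option 1 (V − 4, E + 39):
  V = 125 − 4 = 121
  E = 140 + 39 = 179
  K = 83 + 3·121 + 4·179 = 1162

1162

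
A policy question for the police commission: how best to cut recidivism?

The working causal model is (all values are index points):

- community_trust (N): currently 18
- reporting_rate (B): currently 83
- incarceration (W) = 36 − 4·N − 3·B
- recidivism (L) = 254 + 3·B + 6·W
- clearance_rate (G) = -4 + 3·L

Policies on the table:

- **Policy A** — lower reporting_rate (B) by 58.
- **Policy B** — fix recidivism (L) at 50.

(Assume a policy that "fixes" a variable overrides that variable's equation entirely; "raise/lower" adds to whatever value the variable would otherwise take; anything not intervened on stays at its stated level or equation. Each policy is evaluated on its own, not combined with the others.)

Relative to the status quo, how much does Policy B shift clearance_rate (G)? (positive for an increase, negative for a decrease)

Baseline:
  N = 18
  B = 83
  W = 36 − 4·18 − 3·83 = -285
  L = 254 + 3·83 + 6·(-285) = -1207
  G = -4 + 3·(-1207) = -3625
Policy B (L := 50):
  N = 18
  B = 83
  W = 36 − 4·18 − 3·83 = -285
  L = 50
  G = -4 + 3·50 = 146
Change in G: 146 − (-3625) = 3771

3771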